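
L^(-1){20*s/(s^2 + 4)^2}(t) 5*t*sin(2*t)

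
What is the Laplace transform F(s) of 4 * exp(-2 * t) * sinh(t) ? 4/((s + 2) ^2 - 1) 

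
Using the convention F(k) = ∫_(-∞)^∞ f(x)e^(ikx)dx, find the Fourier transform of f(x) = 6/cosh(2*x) 3*pi/cosh(pi*k/4)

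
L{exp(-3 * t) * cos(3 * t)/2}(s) (s+3)/(2 * ((s+3)^2+9))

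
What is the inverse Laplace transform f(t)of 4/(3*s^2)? 4*t/3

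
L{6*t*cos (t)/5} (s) 6*(s^2 - 1)/ (5*(s^2+1)^2)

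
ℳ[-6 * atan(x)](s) 3 * pi * sec(pi * s/2)/s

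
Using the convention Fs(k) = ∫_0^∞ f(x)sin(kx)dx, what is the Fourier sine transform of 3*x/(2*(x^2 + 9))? 3*pi*exp(-3*k)/4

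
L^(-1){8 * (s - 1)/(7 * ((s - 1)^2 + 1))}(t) 8 * exp(t) * cos(t)/7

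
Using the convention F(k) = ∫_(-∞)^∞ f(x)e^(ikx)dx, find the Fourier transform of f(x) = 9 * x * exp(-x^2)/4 9 * I * sqrt(pi) * k * exp(-k^2/4)/8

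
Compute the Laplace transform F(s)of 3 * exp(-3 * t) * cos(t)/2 3 * (s+3)/(2 * ((s+3)^2+1))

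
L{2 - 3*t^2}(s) 2/s - 6/s^3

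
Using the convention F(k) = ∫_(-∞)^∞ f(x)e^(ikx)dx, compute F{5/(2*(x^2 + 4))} 5*pi*exp(-2*Abs(k))/4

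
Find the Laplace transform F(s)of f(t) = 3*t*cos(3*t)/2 3*(s^2 - 9)/(2*(s^2 + 9)^2)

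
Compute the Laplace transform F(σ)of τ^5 120/σ^6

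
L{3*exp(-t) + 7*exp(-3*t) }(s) 7/(s + 3) + 3/(s + 1) 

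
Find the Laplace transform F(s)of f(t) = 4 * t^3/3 8/s^4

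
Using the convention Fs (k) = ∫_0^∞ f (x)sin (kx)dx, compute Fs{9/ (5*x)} 9*pi/10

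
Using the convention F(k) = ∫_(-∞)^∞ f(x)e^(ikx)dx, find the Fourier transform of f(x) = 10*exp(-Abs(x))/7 20/(7*(k^2 + 1))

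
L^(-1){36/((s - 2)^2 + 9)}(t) 12 * exp(2 * t) * sin(3 * t)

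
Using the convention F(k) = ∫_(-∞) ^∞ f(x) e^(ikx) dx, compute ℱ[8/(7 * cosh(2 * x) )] 4 * pi/(7 * cosh(pi * k/4) ) 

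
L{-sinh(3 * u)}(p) -3/(p^2 - 9)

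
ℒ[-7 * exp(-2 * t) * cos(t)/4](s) 7 * (-s - 2)/(4 * ((s + 2)^2 + 1))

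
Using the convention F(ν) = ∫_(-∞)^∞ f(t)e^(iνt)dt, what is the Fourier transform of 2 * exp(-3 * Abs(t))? 12/(ν^2 + 9)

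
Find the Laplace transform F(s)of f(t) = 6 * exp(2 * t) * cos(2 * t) 6 * (s - 2)/((s - 2)^2 + 4)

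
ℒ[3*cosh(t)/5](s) 3*s/(5*(s^2 - 1))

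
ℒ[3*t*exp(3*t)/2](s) 3/(2*(s - 3)^2)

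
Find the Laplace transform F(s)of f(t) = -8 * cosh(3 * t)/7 -8 * s/(7 * s^2 - 63)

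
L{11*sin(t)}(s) 11/(s^2+1)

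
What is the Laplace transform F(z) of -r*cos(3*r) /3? (9 - z^2) /(3*(z^2+9) ^2) 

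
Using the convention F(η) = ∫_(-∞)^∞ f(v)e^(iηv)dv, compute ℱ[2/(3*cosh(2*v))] pi/(3*cosh(pi*η/4))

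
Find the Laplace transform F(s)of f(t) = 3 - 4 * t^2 3/s - 8/s^3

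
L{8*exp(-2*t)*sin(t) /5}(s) 8/(5*((s + 2) ^2 + 1) ) 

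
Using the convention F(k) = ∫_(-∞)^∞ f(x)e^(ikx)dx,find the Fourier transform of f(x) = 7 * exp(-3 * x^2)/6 7 * sqrt(3) * sqrt(pi) * exp(-k^2/12)/18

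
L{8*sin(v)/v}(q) 8*atan(1/q)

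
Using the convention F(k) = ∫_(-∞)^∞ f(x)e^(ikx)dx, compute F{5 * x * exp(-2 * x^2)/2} 5 * sqrt(2) * I * sqrt(pi) * k * exp(-k^2/8)/16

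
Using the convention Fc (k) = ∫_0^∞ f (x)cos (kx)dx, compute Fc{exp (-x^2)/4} sqrt (pi)*exp (-k^2/4)/8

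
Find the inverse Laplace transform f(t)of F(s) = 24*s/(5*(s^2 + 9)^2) 4*t*sin(3*t)/5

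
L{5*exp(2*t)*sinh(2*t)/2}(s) 5/(s*(s - 4))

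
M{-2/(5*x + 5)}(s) -2*pi*csc(pi*s)/5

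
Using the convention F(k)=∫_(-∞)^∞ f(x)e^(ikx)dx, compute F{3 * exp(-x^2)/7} 3 * sqrt(pi) * exp(-k^2/4)/7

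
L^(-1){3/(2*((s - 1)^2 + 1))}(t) 3*exp(t)*sin(t)/2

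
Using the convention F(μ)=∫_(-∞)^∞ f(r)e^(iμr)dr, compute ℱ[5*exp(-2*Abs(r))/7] 20/(7*(μ^2 + 4))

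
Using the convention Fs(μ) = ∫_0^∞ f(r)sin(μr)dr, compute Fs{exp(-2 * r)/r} atan(μ/2)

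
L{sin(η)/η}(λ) atan(1/λ)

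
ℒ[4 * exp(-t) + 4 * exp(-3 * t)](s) 4/(s + 1) + 4/(s + 3)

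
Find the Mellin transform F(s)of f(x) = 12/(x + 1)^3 6*pi*(s - 2)*(s - 1)/sin(pi*s)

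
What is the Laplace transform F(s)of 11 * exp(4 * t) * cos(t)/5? 11 * (s - 4)/(5 * ((s - 4)^2 + 1))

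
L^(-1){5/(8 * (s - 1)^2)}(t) 5 * t * exp(t)/8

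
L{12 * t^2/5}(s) 24/(5 * s^3)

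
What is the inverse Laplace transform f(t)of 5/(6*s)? 5/6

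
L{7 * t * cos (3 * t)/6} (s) 7 * (s^2 - 9)/ (6 * (s^2+9)^2)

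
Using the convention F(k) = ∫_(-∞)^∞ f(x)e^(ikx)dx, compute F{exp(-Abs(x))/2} 1/(k^2+1)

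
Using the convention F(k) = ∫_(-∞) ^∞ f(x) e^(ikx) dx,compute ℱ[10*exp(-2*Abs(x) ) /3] 40/(3*(k^2 + 4) ) 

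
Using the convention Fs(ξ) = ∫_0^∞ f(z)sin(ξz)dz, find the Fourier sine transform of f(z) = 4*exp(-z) 4*ξ/(ξ^2+1)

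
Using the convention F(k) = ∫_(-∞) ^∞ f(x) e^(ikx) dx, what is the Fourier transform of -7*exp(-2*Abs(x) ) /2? -14/(k^2 + 4) 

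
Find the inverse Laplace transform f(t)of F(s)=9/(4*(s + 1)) 9*exp(-t)/4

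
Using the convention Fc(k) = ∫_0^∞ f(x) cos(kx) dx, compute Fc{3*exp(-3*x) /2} 9/(2*(k^2 + 9) ) 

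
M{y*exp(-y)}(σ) gamma(σ + 1)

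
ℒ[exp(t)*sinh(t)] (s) 1/(s*(s - 2))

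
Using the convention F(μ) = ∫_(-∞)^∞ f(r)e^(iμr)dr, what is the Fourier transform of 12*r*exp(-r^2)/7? 6*I*sqrt(pi)*μ*exp(-μ^2/4)/7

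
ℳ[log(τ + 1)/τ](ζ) -pi * csc(pi * ζ)/(ζ - 1)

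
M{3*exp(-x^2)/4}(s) 3*gamma(s/2)/8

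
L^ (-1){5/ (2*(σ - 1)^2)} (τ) 5*τ*exp (τ)/2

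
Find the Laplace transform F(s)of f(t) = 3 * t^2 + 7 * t 7/s^2 + 6/s^3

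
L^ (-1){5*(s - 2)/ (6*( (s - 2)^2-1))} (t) 5*exp (2*t)*cosh (t)/6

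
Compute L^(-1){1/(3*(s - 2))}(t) exp(2*t)/3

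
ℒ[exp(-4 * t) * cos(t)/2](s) (s + 4)/(2 * ((s + 4)^2 + 1))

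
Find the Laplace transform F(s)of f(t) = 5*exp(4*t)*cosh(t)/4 5*(s - 4)/(4*((s - 4)^2-1))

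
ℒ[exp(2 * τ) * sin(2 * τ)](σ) 2/((σ - 2)^2 + 4)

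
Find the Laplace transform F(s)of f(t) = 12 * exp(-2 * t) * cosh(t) 12 * (s + 2)/((s + 2)^2 - 1)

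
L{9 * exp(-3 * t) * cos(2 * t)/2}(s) 9 * (s + 3)/(2 * ((s + 3)^2 + 4))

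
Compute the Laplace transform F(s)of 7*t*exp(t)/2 7/(2*(s - 1)^2)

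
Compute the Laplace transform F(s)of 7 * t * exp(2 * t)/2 7/(2 * (s - 2)^2)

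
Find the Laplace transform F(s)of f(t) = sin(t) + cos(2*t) 1/(s^2 + 1) + s/(s^2 + 4)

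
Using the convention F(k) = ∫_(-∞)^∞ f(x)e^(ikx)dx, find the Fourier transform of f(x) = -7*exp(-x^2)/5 -7*sqrt(pi)*exp(-k^2/4)/5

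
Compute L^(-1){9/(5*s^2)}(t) 9*t/5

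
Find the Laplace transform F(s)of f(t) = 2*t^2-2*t 4/s^3-2/s^2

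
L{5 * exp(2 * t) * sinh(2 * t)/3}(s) 10/(3 * s * (s - 4))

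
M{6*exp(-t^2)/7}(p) 3*gamma(p/2)/7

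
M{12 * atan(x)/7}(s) -6 * pi * sec(pi * s/2)/(7 * s)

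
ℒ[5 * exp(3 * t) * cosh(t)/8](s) 5 * (s - 3)/(8 * ((s - 3)^2 - 1))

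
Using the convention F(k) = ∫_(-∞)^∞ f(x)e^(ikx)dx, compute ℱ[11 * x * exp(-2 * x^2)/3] 11 * sqrt(2) * I * sqrt(pi) * k * exp(-k^2/8)/24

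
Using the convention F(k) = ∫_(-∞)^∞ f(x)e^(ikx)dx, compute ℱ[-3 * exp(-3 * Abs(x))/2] -9/(k^2 + 9)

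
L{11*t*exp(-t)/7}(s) 11/(7*(s + 1)^2)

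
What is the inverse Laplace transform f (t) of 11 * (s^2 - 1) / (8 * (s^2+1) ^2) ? 11 * t * cos (t) /8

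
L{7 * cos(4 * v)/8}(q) 7 * q/(8 * (q^2 + 16))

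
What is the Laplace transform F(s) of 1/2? 1/(2*s) 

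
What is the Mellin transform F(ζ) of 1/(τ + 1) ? pi*csc(pi*ζ) 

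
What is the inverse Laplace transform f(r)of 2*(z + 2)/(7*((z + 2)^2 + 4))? 2*exp(-2*r)*cos(2*r)/7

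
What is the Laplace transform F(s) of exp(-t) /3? 1/(3 * (s + 1) ) 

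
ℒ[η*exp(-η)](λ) (λ + 1) ^(-2) 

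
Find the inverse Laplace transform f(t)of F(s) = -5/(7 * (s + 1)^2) -5 * t * exp(-t)/7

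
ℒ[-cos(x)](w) -w/(w^2+1)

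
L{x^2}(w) 2/w^3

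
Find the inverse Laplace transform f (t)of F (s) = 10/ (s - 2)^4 5 * t^3 * exp (2 * t)/3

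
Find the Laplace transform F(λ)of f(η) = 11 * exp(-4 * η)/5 11/(5 * (λ+4))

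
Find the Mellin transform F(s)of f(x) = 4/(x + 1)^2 -4*pi*(s - 1)/sin(pi*s)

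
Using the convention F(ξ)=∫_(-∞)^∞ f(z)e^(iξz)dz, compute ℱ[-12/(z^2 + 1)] -12 * pi * exp(-Abs(ξ))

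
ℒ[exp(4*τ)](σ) 1/(σ - 4)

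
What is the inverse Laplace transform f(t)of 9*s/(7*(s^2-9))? 9*cosh(3*t)/7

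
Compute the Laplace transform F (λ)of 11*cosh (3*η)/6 11*λ/ (6*(λ^2-9))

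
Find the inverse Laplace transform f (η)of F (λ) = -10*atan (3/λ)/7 -10*sin (3*η)/ (7*η)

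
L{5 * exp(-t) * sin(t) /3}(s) 5/(3 * ((s + 1) ^2 + 1) ) 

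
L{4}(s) 4/s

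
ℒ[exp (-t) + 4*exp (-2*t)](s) 4/ (s + 2) + 1/ (s + 1)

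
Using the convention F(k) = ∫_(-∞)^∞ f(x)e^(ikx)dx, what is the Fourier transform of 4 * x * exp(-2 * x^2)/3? sqrt(2) * I * sqrt(pi) * k * exp(-k^2/8)/6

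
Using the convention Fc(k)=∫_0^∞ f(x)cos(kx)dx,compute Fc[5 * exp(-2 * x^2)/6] 5 * sqrt(2) * sqrt(pi) * exp(-k^2/8)/24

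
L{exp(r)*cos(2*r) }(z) (z - 1) /((z - 1) ^2 + 4) 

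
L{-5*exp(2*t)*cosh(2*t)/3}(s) 5*(2 - s)/(3*s*(s - 4))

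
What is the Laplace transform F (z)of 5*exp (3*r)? 5/ (z - 3)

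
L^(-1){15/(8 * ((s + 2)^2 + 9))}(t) 5 * exp(-2 * t) * sin(3 * t)/8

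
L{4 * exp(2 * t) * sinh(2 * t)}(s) 8/(s * (s - 4))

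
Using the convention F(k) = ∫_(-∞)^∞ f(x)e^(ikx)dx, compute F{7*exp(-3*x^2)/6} 7*sqrt(3)*sqrt(pi)*exp(-k^2/12)/18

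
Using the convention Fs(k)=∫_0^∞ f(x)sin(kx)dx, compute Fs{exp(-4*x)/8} k/(8*(k^2 + 16))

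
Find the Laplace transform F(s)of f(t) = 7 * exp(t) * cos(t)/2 7 * (s - 1)/(2 * ((s - 1)^2 + 1))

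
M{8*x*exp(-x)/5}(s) 8*gamma(s + 1)/5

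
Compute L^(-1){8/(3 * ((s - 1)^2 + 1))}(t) 8 * exp(t) * sin(t)/3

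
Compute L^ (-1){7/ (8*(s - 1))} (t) 7*exp (t)/8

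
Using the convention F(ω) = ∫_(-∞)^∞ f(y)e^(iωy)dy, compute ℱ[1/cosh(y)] pi/cosh(pi * ω/2)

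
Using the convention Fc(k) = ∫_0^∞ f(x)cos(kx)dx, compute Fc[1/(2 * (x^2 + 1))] pi * exp(-k)/4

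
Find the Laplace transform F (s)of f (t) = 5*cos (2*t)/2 5*s/ (2*(s^2 + 4))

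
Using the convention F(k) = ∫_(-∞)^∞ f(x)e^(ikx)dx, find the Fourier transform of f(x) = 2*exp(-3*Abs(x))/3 4/(k^2 + 9)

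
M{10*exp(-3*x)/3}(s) 10*gamma(s)/(3*3^s)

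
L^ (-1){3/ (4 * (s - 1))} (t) 3 * exp (t)/4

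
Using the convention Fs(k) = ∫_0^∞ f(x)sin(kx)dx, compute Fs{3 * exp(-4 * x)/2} 3 * k/(2 * (k^2 + 16))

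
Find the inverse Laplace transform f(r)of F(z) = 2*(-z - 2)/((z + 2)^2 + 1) -2*exp(-2*r)*cos(r)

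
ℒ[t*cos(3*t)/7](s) (s^2 - 9)/(7*(s^2 + 9)^2)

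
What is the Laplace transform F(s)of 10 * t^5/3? 400/s^6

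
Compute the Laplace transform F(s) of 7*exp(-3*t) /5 7/(5*(s + 3) ) 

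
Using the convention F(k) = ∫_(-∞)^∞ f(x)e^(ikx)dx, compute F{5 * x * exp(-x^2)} 5 * I * sqrt(pi) * k * exp(-k^2/4)/2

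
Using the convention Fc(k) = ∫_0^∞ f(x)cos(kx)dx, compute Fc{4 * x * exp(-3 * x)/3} 4 * (9 - k^2)/(3 * (k^2+9)^2)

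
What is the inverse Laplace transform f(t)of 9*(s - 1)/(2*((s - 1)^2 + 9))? 9*exp(t)*cos(3*t)/2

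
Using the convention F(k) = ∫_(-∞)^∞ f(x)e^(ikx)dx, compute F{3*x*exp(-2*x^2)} 3*sqrt(2)*I*sqrt(pi)*k*exp(-k^2/8)/8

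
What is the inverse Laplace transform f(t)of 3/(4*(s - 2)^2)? 3*t*exp(2*t)/4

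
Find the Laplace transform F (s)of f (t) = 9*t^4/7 216/ (7*s^5)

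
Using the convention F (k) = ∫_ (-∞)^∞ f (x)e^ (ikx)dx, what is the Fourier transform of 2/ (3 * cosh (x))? 2 * pi/ (3 * cosh (pi * k/2))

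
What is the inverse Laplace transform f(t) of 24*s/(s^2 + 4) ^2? 6*t*sin(2*t) 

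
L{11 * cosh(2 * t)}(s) 11 * s/(s^2 - 4)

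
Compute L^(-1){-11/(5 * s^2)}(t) -11 * t/5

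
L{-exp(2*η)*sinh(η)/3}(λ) -1/(3*(λ - 2)^2-3)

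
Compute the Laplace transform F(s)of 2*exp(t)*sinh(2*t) 4/((s - 1)^2 - 4)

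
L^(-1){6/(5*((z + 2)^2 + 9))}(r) 2*exp(-2*r)*sin(3*r)/5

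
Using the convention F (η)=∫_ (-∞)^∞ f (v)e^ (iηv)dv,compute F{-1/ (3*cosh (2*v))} -pi/ (6*cosh (pi*η/4))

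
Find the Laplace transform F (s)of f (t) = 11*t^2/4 11/ (2*s^3)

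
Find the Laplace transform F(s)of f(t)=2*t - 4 2/s^2 - 4/s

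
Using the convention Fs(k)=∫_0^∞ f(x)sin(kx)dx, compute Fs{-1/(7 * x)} -pi/14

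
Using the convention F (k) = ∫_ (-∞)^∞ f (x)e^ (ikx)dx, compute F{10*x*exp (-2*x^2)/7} 5*sqrt (2)*I*sqrt (pi)*k*exp (-k^2/8)/28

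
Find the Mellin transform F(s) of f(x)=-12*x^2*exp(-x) -12*gamma(s + 2) 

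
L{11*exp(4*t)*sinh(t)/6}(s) 11/(6*((s - 4)^2 - 1))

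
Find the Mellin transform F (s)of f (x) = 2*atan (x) -pi*sec (pi*s/2)/s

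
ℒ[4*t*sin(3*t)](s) 24*s/(s^2+9)^2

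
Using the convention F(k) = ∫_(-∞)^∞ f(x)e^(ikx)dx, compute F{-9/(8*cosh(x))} -9*pi/(8*cosh(pi*k/2))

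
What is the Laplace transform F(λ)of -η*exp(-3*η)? -1/(λ + 3)^2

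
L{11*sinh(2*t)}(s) 22/(s^2 - 4)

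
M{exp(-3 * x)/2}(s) gamma(s)/(2 * 3^s)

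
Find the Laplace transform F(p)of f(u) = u p^(-2)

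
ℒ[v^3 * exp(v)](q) 6/(q - 1)^4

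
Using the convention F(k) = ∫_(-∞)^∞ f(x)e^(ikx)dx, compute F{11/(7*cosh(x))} 11*pi/(7*cosh(pi*k/2))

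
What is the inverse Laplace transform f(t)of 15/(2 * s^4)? 5 * t^3/4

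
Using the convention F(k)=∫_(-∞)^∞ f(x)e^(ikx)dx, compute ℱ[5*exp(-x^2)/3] 5*sqrt(pi)*exp(-k^2/4)/3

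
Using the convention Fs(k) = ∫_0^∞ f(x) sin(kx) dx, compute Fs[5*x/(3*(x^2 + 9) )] 5*pi*exp(-3*k) /6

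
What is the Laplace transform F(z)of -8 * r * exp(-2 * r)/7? -8/(7 * (z+2)^2)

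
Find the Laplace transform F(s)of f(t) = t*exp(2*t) (s - 2)^(-2)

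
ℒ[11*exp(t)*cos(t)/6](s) 11*(s - 1)/(6*((s - 1)^2 + 1))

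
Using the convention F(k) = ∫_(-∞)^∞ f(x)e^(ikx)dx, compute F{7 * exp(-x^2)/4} 7 * sqrt(pi) * exp(-k^2/4)/4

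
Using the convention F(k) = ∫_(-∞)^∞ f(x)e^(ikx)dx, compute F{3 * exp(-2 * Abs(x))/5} 12/(5 * (k^2 + 4))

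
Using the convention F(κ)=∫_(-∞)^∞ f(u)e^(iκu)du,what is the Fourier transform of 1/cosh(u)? pi/cosh(pi * κ/2)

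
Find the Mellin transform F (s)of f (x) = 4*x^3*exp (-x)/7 4*gamma (s + 3)/7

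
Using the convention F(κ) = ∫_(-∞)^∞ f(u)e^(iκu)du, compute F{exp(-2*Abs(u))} 4/(κ^2 + 4)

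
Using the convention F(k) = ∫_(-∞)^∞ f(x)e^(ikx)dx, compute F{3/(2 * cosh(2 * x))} 3 * pi/(4 * cosh(pi * k/4))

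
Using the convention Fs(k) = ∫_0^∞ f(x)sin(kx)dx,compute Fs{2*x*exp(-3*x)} 12*k/(k^2 + 9)^2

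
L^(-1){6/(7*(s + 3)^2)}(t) 6*t*exp(-3*t)/7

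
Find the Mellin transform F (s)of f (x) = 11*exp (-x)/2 11*gamma (s)/2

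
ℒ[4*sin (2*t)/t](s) 4*atan (2/s)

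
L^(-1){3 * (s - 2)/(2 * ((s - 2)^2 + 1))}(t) 3 * exp(2 * t) * cos(t)/2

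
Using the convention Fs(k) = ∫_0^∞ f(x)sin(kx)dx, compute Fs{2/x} pi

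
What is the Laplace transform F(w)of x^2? 2/w^3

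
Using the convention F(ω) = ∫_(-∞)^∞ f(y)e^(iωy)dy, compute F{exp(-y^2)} sqrt(pi) * exp(-ω^2/4)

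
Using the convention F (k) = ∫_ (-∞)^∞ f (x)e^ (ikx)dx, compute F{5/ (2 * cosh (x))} 5 * pi/ (2 * cosh (pi * k/2))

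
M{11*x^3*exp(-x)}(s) 11*gamma(s + 3)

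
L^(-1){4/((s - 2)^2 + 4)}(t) 2*exp(2*t)*sin(2*t)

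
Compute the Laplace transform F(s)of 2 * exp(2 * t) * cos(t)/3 2 * (s - 2)/(3 * ((s - 2)^2 + 1))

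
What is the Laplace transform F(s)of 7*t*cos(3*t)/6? 7*(s^2-9)/(6*(s^2 + 9)^2)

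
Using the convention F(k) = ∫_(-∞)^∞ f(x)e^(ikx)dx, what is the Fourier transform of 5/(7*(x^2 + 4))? 5*pi*exp(-2*Abs(k))/14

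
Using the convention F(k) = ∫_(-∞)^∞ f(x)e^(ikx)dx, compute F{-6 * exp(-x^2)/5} -6 * sqrt(pi) * exp(-k^2/4)/5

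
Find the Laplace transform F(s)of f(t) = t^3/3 2/s^4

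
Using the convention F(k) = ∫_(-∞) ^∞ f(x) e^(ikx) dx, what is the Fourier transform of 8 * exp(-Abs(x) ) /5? 16/(5 * (k^2 + 1) ) 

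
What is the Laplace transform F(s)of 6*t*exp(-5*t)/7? 6/(7*(s + 5)^2)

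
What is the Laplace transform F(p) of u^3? 6/p^4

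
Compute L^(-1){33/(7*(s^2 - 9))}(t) 11*sinh(3*t)/7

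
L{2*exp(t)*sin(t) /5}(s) 2/(5*((s - 1) ^2 + 1) ) 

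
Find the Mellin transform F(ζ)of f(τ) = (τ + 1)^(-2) (-pi * ζ + pi)/sin(pi * ζ)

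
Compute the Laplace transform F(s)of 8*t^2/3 16/(3*s^3)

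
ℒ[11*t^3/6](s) 11/s^4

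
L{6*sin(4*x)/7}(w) 24/(7*(w^2 + 16))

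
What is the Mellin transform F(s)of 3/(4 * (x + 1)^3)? 3 * pi * (s - 2) * (s - 1)/(8 * sin(pi * s))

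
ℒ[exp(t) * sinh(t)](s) 1/(s * (s - 2))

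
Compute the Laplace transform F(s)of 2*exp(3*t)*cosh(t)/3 2*(s - 3)/(3*((s - 3)^2 - 1))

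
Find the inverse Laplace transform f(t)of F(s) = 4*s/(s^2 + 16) 4*cos(4*t)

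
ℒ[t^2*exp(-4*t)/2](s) (s + 4)^(-3)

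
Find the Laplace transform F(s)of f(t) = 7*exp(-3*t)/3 7/(3*(s + 3))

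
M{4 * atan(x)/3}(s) -2 * pi * sec(pi * s/2)/(3 * s)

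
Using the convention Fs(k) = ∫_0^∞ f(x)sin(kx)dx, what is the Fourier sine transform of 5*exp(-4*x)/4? 5*k/(4*(k^2 + 16))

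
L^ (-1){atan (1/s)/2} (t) sin (t)/ (2*t)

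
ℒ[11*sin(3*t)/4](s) 33/(4*(s^2 + 9))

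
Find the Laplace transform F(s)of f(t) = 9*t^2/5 18/(5*s^3)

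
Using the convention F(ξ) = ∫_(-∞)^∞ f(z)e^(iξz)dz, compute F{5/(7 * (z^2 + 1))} 5 * pi * exp(-Abs(ξ))/7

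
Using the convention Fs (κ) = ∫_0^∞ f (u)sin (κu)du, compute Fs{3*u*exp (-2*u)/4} 3*κ/ (κ^2 + 4)^2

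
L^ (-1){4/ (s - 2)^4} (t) 2*t^3*exp (2*t)/3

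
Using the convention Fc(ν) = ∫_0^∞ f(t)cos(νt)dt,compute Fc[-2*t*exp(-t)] 2*(ν^2 - 1)/(ν^2 + 1)^2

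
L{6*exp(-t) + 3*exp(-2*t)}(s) 6/(s + 1) + 3/(s + 2)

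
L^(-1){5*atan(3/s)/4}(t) 5*sin(3*t)/(4*t)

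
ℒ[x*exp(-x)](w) (w + 1)^(-2)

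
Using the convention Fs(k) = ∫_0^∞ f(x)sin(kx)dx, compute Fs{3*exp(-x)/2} 3*k/(2*(k^2 + 1))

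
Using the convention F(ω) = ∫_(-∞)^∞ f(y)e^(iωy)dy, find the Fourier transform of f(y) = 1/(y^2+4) pi*exp(-2*Abs(ω))/2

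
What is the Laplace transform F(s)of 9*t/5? 9/(5*s^2)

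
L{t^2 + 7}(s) 7/s + 2/s^3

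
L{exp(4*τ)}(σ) 1/(σ - 4)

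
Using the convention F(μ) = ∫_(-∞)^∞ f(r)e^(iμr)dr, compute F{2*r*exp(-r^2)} I*sqrt(pi)*μ*exp(-μ^2/4)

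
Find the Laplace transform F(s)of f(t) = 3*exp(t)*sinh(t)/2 3/(2*s*(s - 2))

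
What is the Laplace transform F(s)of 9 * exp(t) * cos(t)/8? 9 * (s - 1)/(8 * ((s - 1)^2 + 1))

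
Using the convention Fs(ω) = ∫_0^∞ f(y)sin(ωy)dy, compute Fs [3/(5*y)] 3*pi/10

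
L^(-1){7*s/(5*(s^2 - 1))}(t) 7*cosh(t)/5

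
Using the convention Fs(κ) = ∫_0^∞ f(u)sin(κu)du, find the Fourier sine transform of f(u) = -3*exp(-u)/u -3*atan(κ)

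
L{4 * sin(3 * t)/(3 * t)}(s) 4 * atan(3/s)/3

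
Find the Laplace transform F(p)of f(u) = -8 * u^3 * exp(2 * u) -48/(p - 2)^4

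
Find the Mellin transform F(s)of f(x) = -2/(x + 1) -2*pi*csc(pi*s)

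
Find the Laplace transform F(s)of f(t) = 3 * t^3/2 9/s^4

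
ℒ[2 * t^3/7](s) 12/(7 * s^4)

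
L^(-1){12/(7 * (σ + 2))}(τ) 12 * exp(-2 * τ)/7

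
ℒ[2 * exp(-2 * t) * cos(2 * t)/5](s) 2 * (s + 2)/(5 * ((s + 2)^2 + 4))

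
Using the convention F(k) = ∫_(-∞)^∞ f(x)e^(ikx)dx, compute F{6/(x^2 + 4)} 3*pi*exp(-2*Abs(k))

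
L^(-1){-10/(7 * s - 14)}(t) -10 * exp(2 * t)/7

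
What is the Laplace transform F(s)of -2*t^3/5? -12/(5*s^4)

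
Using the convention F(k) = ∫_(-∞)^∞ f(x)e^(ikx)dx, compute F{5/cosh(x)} 5 * pi/cosh(pi * k/2)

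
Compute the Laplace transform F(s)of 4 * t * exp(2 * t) 4/(s - 2)^2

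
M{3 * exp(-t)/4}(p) 3 * gamma(p)/4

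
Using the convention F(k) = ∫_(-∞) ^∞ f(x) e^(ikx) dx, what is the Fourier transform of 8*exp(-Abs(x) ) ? 16/(k^2 + 1) 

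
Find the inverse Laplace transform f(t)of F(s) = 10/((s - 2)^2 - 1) 10*exp(2*t)*sinh(t)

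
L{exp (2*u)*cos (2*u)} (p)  (p - 2)/ ( (p - 2)^2 + 4)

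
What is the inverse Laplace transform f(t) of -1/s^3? -t^2/2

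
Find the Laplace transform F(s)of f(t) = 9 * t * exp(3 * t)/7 9/(7 * (s - 3)^2)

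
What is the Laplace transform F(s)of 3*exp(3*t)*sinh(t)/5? 3/(5*((s - 3)^2 - 1))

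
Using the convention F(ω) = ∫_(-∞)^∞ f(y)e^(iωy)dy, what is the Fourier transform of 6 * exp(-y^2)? 6 * sqrt(pi) * exp(-ω^2/4)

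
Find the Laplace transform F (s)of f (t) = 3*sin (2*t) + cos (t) 6/ (s^2 + 4) + s/ (s^2 + 1)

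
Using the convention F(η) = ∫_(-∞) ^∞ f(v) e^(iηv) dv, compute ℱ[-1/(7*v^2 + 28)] -pi*exp(-2*Abs(η) ) /14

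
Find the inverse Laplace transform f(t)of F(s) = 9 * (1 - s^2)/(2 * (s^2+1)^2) -9 * t * cos(t)/2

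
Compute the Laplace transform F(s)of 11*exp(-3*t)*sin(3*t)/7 33/(7*((s+3)^2+9))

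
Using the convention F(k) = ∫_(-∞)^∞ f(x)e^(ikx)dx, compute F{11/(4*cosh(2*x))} 11*pi/(8*cosh(pi*k/4))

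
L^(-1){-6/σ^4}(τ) -τ^3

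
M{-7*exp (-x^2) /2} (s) -7*gamma (s/2) /4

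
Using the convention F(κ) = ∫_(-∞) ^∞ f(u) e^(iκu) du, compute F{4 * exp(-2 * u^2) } 2 * sqrt(2) * sqrt(pi) * exp(-κ^2/8) 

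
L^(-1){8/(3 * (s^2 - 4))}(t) 4 * sinh(2 * t)/3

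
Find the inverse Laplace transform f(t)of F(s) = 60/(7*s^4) 10*t^3/7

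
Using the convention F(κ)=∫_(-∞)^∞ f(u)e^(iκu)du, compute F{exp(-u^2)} sqrt(pi) * exp(-κ^2/4)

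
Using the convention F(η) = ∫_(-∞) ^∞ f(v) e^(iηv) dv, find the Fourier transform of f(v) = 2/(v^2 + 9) 2*pi*exp(-3*Abs(η) ) /3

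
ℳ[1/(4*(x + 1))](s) pi*csc(pi*s)/4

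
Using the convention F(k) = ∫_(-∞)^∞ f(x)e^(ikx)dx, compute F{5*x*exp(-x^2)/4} 5*I*sqrt(pi)*k*exp(-k^2/4)/8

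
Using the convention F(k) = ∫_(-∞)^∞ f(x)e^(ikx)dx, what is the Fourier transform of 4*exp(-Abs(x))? 8/(k^2 + 1)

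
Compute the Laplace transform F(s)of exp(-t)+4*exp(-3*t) 1/(s+1)+4/(s+3)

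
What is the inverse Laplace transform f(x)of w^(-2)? x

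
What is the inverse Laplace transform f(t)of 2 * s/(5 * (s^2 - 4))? 2 * cosh(2 * t)/5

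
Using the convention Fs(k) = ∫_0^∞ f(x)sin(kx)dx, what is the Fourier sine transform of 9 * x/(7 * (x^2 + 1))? 9 * pi * exp(-k)/14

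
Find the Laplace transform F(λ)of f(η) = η λ^(-2)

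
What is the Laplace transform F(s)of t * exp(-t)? (s + 1)^(-2)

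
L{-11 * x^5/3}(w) -440/w^6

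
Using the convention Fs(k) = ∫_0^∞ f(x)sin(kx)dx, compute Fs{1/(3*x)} pi/6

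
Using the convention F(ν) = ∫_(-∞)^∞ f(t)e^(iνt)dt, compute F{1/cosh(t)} pi/cosh(pi*ν/2)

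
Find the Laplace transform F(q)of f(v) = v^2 2/q^3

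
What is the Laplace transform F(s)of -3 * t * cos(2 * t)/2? 3 * (4 - s^2)/(2 * (s^2+4)^2)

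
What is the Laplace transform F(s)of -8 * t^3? -48/s^4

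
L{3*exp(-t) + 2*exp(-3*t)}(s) 3/(s + 1) + 2/(s + 3)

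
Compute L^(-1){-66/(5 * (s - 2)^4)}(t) -11 * t^3 * exp(2 * t)/5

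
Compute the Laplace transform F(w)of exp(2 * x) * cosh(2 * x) (w - 2)/(w * (w - 4))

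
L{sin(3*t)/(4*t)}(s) atan(3/s)/4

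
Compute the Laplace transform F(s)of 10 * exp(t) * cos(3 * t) 10 * (s - 1)/((s - 1)^2 + 9)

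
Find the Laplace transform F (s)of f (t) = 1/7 1/ (7*s)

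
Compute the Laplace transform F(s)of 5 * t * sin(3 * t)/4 15 * s/(2 * (s^2 + 9)^2)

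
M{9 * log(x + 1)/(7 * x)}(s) -9 * pi * csc(pi * s)/(7 * s - 7)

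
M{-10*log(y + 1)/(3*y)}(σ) 10*pi*csc(pi*σ)/(3*(σ - 1))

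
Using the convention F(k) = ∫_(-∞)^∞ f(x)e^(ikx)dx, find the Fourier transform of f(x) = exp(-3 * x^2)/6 sqrt(3) * sqrt(pi) * exp(-k^2/12)/18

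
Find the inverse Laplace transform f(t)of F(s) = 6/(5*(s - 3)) 6*exp(3*t)/5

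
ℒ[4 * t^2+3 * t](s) 3/s^2+8/s^3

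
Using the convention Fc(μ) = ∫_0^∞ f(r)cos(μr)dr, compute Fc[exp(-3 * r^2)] sqrt(3) * sqrt(pi) * exp(-μ^2/12)/6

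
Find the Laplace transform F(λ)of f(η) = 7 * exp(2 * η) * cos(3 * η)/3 7 * (λ - 2)/(3 * ((λ - 2)^2 + 9))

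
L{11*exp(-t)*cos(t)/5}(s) 11*(s + 1)/(5*((s + 1)^2 + 1))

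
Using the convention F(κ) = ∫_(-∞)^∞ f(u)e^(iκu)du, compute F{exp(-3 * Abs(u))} 6/(κ^2+9)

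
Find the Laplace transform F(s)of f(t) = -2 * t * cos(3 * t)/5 2 * (9 - s^2)/(5 * (s^2 + 9)^2)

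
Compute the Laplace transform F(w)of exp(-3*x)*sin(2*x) 2/((w + 3)^2 + 4)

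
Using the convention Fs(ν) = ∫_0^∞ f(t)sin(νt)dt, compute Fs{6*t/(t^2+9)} 3*pi*exp(-3*ν)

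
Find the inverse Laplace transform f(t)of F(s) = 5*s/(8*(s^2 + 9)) 5*cos(3*t)/8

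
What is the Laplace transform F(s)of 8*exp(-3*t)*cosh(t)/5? 8*(s + 3)/(5*((s + 3)^2-1))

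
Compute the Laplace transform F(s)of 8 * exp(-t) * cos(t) 8 * (s + 1)/((s + 1)^2 + 1)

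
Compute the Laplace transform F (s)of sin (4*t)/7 4/ (7*(s^2 + 16))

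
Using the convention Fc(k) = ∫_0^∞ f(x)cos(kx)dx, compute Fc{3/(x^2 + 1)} 3 * pi * exp(-k)/2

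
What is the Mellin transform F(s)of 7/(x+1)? 7 * pi * csc(pi * s)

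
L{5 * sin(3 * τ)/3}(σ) 5/(σ^2 + 9)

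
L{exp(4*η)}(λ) 1/(λ - 4)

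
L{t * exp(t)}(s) (s - 1)^(-2)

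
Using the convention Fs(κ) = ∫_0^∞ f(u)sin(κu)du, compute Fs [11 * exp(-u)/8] 11 * κ/(8 * (κ^2 + 1))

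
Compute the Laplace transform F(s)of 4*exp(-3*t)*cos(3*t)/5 4*(s + 3)/(5*((s + 3)^2 + 9))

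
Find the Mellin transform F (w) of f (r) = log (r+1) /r -pi * csc (pi * w) / (w - 1) 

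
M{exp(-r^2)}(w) gamma(w/2)/2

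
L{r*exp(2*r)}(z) (z - 2)^(-2)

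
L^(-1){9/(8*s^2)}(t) 9*t/8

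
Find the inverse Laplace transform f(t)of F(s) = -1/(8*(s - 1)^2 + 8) -exp(t)*sin(t)/8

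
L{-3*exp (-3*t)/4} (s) -3/ (4*s + 12)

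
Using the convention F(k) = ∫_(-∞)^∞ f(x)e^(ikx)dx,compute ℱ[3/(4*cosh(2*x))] 3*pi/(8*cosh(pi*k/4))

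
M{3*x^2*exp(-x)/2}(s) 3*gamma(s + 2)/2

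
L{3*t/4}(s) 3/(4*s^2)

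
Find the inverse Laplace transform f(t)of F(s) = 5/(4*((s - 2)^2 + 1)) 5*exp(2*t)*sin(t)/4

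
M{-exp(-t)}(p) -gamma(p)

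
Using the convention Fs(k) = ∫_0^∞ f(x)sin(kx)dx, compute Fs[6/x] 3*pi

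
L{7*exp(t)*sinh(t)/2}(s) 7/(2*s*(s - 2))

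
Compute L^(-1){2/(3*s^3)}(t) t^2/3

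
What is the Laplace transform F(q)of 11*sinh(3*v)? 33/(q^2 - 9)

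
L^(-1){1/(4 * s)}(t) 1/4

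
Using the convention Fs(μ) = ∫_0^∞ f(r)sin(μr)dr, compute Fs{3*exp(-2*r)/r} 3*atan(μ/2)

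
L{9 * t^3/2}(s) 27/s^4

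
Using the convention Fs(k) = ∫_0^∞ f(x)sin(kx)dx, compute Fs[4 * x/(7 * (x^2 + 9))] 2 * pi * exp(-3 * k)/7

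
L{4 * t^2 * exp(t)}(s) 8/(s - 1)^3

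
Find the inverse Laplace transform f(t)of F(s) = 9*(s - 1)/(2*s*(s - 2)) 9*exp(t)*cosh(t)/2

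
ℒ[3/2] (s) 3/(2*s)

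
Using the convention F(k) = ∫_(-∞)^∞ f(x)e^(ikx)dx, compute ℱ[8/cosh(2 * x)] 4 * pi/cosh(pi * k/4)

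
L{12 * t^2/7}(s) 24/(7 * s^3)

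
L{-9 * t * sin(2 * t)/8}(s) -9 * s/(2 * (s^2 + 4)^2)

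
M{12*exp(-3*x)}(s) 12*gamma(s)/3^s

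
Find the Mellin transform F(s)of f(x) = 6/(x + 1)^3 3*pi*(s - 2)*(s - 1)/sin(pi*s)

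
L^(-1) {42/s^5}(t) 7*t^4/4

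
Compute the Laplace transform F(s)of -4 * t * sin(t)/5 -8 * s/(5 * (s^2+1)^2)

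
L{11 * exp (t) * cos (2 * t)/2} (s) 11 * (s - 1)/ (2 * ( (s - 1)^2 + 4))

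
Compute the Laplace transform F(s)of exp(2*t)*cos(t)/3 (s - 2)/(3*((s - 2)^2 + 1))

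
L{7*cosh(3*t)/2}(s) 7*s/(2*(s^2 - 9))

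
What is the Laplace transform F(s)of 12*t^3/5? 72/(5*s^4)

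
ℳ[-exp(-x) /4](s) -gamma(s) /4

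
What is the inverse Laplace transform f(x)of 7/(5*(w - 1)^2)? 7*x*exp(x)/5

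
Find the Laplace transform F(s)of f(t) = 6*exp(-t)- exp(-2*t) 6/(s+1) - 1/(s+2)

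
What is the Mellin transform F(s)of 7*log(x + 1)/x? -7*pi*csc(pi*s)/(s - 1)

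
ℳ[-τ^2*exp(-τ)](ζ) -gamma(ζ + 2)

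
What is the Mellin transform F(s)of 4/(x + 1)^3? 2 * pi * (s - 2) * (s - 1)/sin(pi * s)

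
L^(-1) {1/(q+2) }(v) exp(-2*v) 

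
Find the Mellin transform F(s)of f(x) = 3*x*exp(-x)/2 3*gamma(s + 1)/2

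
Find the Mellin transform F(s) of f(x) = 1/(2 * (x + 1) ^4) gamma(s) * gamma(4 - s) /12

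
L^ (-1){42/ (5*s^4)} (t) 7*t^3/5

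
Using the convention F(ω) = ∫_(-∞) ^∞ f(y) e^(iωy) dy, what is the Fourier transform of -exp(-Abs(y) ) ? -2/(ω^2+1) 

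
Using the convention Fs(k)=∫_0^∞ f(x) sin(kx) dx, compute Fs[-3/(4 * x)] -3 * pi/8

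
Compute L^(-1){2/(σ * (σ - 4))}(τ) exp(2 * τ) * sinh(2 * τ)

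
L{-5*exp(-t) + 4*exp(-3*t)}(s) 4/(s + 3)-5/(s + 1)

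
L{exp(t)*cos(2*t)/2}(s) (s - 1)/(2*((s - 1)^2+4))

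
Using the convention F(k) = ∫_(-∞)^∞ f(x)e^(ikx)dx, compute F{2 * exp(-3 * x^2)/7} 2 * sqrt(3) * sqrt(pi) * exp(-k^2/12)/21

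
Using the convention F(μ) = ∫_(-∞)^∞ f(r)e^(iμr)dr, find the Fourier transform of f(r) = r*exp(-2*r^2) sqrt(2)*I*sqrt(pi)*μ*exp(-μ^2/8)/8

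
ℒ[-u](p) -1/p^2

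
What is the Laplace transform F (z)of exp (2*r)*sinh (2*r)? 2/ (z*(z - 4))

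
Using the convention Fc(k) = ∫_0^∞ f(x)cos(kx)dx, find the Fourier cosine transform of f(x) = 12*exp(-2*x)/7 24/(7*(k^2+4))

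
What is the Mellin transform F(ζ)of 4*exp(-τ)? 4*gamma(ζ)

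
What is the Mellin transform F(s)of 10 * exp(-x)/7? 10 * gamma(s)/7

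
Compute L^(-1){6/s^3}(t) 3 * t^2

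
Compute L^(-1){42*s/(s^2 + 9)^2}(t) 7*t*sin(3*t)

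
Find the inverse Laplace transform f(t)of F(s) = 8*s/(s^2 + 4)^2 2*t*sin(2*t)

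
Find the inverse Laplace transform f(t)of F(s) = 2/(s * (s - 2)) 2 * exp(t) * sinh(t)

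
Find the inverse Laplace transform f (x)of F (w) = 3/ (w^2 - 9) sinh (3*x)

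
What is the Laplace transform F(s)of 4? 4/s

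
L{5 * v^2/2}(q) 5/q^3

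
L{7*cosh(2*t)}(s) 7*s/(s^2 - 4)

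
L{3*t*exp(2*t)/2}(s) 3/(2*(s - 2)^2)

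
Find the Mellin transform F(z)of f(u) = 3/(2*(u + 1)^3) 3*pi*(z - 2)*(z - 1)/(4*sin(pi*z))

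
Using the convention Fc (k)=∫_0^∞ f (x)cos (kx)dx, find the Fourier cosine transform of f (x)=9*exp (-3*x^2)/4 3*sqrt (3)*sqrt (pi)*exp (-k^2/12)/8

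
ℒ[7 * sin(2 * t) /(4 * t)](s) 7 * atan(2/s) /4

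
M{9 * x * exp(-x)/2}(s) 9 * gamma(s+1)/2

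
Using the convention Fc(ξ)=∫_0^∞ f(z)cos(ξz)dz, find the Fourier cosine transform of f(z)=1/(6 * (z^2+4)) pi * exp(-2 * ξ)/24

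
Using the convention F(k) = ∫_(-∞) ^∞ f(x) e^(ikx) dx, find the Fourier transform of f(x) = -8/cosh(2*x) -4*pi/cosh(pi*k/4) 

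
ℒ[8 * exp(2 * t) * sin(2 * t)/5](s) 16/(5 * ((s - 2)^2 + 4))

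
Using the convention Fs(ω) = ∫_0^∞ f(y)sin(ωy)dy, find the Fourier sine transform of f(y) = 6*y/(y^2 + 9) 3*pi*exp(-3*ω)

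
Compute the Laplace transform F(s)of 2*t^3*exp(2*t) 12/(s - 2)^4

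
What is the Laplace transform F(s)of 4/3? 4/(3 * s)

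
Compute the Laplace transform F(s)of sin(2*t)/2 1/(s^2 + 4)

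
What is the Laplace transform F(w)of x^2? 2/w^3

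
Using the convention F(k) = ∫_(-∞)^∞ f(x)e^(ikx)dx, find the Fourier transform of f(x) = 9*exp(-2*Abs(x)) 36/(k^2 + 4)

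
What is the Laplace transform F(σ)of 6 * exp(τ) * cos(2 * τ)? 6 * (σ - 1)/((σ - 1)^2 + 4)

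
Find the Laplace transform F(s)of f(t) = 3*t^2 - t 6/s^3 - 1/s^2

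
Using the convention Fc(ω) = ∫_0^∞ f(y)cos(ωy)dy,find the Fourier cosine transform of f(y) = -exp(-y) -1/(ω^2+1)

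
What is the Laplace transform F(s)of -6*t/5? -6/(5*s^2)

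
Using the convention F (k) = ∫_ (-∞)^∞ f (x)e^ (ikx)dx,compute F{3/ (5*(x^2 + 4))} 3*pi*exp (-2*Abs (k))/10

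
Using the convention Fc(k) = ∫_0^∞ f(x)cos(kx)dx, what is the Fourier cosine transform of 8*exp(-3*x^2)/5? 4*sqrt(3)*sqrt(pi)*exp(-k^2/12)/15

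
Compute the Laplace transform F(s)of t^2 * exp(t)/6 1/(3 * (s - 1)^3)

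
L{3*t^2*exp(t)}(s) 6/(s - 1)^3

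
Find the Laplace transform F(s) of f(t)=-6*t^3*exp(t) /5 -36/(5*(s - 1) ^4) 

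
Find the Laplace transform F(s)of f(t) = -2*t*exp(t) -2/(s - 1)^2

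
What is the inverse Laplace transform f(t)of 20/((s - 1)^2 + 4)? 10 * exp(t) * sin(2 * t)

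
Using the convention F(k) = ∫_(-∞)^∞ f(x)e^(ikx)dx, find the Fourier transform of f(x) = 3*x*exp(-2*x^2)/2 3*sqrt(2)*I*sqrt(pi)*k*exp(-k^2/8)/16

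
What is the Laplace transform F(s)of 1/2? 1/(2 * s)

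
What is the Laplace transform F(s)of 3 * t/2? 3/(2 * s^2)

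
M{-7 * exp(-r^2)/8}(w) -7 * gamma(w/2)/16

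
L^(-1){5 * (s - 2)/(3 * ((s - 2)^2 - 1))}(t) 5 * exp(2 * t) * cosh(t)/3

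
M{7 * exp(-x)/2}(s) 7 * gamma(s)/2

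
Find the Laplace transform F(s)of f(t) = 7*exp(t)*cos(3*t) 7*(s - 1)/((s - 1)^2 + 9)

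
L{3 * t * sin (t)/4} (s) 3 * s/ (2 * (s^2 + 1)^2)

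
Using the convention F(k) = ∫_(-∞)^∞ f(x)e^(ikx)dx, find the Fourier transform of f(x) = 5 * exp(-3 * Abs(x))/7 30/(7 * (k^2 + 9))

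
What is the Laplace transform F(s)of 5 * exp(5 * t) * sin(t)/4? 5/(4 * ((s - 5)^2+1))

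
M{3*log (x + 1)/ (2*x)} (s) -3*pi*csc (pi*s)/ (2*s - 2)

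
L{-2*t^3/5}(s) -12/(5*s^4) 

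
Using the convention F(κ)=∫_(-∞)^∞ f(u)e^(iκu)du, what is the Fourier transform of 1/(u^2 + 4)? pi*exp(-2*Abs(κ))/2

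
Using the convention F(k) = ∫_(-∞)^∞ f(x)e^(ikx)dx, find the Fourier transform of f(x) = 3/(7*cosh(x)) 3*pi/(7*cosh(pi*k/2))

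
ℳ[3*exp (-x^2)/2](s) 3*gamma (s/2)/4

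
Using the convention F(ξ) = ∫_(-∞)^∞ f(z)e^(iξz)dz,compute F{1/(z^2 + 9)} pi*exp(-3*Abs(ξ))/3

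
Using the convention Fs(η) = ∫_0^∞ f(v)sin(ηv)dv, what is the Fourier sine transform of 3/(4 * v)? 3 * pi/8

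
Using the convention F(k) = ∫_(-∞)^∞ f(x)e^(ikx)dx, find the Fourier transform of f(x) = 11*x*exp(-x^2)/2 11*I*sqrt(pi)*k*exp(-k^2/4)/4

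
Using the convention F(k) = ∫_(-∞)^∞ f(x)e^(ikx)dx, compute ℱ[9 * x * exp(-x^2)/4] 9 * I * sqrt(pi) * k * exp(-k^2/4)/8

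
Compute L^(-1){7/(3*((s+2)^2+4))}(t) 7*exp(-2*t)*sin(2*t)/6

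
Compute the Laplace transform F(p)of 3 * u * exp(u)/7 3/(7 * (p - 1)^2)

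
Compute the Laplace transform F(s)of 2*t 2/s^2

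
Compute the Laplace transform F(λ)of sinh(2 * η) 2/(λ^2 - 4)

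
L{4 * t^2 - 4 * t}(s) 8/s^3 - 4/s^2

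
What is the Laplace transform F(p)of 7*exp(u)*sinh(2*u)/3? 14/(3*((p - 1)^2-4))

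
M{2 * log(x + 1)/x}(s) -2 * pi * csc(pi * s)/(s - 1)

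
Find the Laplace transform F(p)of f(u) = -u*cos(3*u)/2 (9 - p^2)/(2*(p^2 + 9)^2)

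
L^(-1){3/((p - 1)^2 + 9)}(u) exp(u)*sin(3*u)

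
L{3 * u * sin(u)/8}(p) 3 * p/(4 * (p^2 + 1)^2)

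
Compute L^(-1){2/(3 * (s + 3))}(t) 2 * exp(-3 * t)/3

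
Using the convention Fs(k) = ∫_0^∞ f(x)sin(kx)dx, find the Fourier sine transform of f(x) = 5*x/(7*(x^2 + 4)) 5*pi*exp(-2*k)/14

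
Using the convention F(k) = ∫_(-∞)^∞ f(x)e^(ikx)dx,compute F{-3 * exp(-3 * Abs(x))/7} -18/(7 * k^2 + 63)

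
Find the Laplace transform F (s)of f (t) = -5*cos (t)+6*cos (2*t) 6*s/ (s^2+4) - 5*s/ (s^2+1)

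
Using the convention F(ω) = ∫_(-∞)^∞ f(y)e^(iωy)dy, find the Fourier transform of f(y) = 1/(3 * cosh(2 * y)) pi/(6 * cosh(pi * ω/4))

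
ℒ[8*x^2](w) 16/w^3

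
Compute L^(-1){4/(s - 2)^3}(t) 2 * t^2 * exp(2 * t)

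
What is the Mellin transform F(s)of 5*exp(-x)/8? 5*gamma(s)/8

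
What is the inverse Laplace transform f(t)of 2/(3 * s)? 2/3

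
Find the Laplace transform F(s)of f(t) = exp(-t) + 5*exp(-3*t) 5/(s + 3) + 1/(s + 1)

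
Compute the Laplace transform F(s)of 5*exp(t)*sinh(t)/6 5/(6*s*(s - 2))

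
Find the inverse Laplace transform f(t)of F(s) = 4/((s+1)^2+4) 2 * exp(-t) * sin(2 * t)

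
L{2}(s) 2/s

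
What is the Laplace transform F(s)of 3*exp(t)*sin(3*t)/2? 9/(2*((s - 1)^2 + 9))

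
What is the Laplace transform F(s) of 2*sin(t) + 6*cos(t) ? 6*s/(s^2 + 1) + 2/(s^2 + 1) 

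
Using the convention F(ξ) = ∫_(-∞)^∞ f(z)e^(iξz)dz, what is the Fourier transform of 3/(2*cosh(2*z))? 3*pi/(4*cosh(pi*ξ/4))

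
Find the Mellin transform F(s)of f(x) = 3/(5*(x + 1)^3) 3*pi*(s - 2)*(s - 1)/(10*sin(pi*s))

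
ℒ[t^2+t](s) s^ (-2)+2/s^3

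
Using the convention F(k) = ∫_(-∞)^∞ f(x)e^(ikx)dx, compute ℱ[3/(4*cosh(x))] 3*pi/(4*cosh(pi*k/2))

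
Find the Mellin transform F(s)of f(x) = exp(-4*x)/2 gamma(s)/(2*2^(2*s))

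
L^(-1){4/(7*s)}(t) 4/7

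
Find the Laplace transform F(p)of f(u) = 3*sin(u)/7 3/(7*(p^2+1))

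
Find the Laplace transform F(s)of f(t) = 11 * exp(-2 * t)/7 11/(7 * (s + 2))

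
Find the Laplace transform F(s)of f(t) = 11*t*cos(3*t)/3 11*(s^2 - 9)/(3*(s^2 + 9)^2)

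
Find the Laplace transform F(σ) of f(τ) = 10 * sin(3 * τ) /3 10/(σ^2 + 9) 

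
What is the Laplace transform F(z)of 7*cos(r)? 7*z/(z^2 + 1)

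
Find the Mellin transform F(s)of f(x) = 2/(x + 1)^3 gamma(s) * gamma(3 - s)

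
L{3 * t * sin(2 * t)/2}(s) 6 * s/(s^2 + 4)^2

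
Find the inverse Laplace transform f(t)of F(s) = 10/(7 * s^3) 5 * t^2/7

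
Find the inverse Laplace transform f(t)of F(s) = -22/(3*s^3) -11*t^2/3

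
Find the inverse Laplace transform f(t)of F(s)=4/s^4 2*t^3/3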